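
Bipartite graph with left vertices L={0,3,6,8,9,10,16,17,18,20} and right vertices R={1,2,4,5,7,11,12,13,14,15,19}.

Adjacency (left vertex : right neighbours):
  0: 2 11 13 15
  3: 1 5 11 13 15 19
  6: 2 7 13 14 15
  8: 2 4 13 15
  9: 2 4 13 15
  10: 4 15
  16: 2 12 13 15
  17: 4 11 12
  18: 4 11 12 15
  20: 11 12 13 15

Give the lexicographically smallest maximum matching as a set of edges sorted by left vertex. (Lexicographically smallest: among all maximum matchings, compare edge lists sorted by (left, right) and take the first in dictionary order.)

Lex-smallest maximum matching: {(0,2), (3,1), (6,7), (8,4), (9,13), (10,15), (16,12), (17,11)}

|M| = 8 (so the lex-smallest maximum matching has 8 edges)
process left vertices in ascending order; for each, take the smallest-labelled available neighbour that still permits 8 edges overall, or leave it unmatched if none does
lex-smallest matching: {0-2, 3-1, 6-7, 8-4, 9-13, 10-15, 16-12, 17-11}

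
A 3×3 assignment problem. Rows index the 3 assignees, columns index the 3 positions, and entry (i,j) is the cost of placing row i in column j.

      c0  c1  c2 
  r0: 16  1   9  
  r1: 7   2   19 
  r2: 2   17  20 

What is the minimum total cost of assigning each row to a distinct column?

optimal assignment: row0→col2 (cost 9), row1→col1 (cost 2), row2→col0 (cost 2)
total = 9 + 2 + 2 = 13

Minimum assignment cost: 13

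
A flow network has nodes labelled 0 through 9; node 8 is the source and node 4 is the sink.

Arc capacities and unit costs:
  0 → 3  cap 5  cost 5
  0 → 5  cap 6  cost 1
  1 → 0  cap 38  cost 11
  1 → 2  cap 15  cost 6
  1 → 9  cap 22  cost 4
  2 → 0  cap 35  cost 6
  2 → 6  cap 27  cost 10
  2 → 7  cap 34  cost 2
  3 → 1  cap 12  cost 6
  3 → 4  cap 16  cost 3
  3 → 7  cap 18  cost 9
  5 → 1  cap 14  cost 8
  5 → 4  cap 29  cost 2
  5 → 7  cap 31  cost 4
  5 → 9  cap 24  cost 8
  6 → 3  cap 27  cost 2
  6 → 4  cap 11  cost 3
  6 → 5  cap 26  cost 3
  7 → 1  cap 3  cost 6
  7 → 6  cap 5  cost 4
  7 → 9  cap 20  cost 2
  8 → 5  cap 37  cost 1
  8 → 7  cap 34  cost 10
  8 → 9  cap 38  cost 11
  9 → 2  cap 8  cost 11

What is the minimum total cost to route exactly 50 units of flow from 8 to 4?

shortest-cost path #1: 8→5→4 push 29 @ unit cost 3 (adds 87)
shortest-cost path #2: 8→5→7→6→4 push 5 @ unit cost 12 (adds 60)
shortest-cost path #3: 8→5→1→2→6→4 push 3 @ unit cost 28 (adds 84)
shortest-cost path #4: 8→7→5→1→2→6→4 push 3 @ unit cost 33 (adds 99)
shortest-cost path #5: 8→7→5→1→0→3→4 push 2 @ unit cost 33 (adds 66)
shortest-cost path #6: 8→9→2→1→0→3→4 push 3 @ unit cost 35 (adds 105)
shortest-cost path #7: 8→9→2→6→3→4 push 5 @ unit cost 37 (adds 185)
total cost = 686

Minimum cost for 50 units: 686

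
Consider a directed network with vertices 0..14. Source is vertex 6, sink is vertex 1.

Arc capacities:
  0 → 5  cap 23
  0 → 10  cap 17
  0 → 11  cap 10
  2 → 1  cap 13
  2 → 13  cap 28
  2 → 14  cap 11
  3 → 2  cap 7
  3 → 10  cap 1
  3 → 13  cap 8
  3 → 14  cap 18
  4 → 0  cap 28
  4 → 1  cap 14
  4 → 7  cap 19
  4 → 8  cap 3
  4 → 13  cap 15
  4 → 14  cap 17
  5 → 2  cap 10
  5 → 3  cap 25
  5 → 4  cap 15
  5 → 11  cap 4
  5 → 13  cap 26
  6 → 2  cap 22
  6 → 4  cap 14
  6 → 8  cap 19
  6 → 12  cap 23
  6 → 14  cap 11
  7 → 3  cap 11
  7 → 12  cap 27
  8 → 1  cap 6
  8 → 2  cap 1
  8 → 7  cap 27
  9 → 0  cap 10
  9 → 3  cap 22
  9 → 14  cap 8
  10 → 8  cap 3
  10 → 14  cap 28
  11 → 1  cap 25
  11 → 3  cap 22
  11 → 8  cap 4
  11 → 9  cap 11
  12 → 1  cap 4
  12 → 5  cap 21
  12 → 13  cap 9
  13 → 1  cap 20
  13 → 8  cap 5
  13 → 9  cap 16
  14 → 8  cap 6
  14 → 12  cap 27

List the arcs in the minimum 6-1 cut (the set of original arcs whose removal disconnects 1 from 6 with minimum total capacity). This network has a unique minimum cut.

Min-cut arcs: {(0,11), (2,1), (4,1), (5,11), (8,1), (12,1), (13,1)} (total capacity 71)

augment #1: 6→2→1 push 13
augment #2: 6→4→1 push 14
augment #3: 6→8→1 push 6
augment #4: 6→12→1 push 4
augment #5: 6→2→13→1 push 9
augment #6: 6→12→13→1 push 9
augment #7: 6→8→2→13→1 push 1
augment #8: 6→12→5→11→1 push 4
augment #9: 6→12→5→13→1 push 1
augment #10: 6→12→5→4→0→11→1 push 5
augment #11: 6→14→12→5→4→0→11→1 push 5
max flow = 71; residual-reachable set from 6 gives S-side
cut edges (S→T): {(0,11), (2,1), (4,1), (5,11), (8,1), (12,1), (13,1)} total cap 71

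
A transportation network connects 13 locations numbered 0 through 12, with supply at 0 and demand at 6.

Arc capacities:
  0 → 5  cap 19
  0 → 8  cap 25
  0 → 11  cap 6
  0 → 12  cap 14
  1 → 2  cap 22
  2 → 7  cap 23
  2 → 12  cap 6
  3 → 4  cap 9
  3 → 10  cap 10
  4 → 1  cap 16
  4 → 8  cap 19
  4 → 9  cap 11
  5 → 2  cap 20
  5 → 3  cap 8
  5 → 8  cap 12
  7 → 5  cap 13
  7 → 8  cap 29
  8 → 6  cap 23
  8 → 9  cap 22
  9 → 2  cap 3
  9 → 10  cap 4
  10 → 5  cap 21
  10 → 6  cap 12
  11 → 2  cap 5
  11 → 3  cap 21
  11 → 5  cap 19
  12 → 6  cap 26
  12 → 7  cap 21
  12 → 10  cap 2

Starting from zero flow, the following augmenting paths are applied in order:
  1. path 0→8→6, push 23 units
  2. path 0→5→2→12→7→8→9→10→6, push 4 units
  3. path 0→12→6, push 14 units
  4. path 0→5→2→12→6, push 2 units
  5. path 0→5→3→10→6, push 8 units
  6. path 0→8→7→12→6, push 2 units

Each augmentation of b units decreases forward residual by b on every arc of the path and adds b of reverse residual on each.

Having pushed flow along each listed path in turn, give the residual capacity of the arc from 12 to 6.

Residual capacity of (12,6): 8

after path 1 (0→8→6, push 23): res(12,6)=26
after path 2 (0→5→2→12→7→8→9→10→6, push 4): res(12,6)=26
after path 3 (0→12→6, push 14): res(12,6)=12
after path 4 (0→5→2→12→6, push 2): res(12,6)=10
after path 5 (0→5→3→10→6, push 8): res(12,6)=10
after path 6 (0→8→7→12→6, push 2): res(12,6)=8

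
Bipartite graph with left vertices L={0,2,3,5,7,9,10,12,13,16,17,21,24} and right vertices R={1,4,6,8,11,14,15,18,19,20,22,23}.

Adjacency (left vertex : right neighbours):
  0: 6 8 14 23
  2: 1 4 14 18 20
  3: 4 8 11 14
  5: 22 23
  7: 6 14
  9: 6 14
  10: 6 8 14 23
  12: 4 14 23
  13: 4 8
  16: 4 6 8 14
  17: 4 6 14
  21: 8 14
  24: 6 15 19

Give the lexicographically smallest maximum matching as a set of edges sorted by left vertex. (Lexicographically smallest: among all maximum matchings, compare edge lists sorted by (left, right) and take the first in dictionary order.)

Lex-smallest maximum matching: {(0,6), (2,1), (3,11), (5,22), (7,14), (10,8), (12,23), (13,4), (24,15)}

|M| = 9 (so the lex-smallest maximum matching has 9 edges)
process left vertices in ascending order; for each, take the smallest-labelled available neighbour that still permits 9 edges overall, or leave it unmatched if none does
lex-smallest matching: {0-6, 2-1, 3-11, 5-22, 7-14, 10-8, 12-23, 13-4, 24-15}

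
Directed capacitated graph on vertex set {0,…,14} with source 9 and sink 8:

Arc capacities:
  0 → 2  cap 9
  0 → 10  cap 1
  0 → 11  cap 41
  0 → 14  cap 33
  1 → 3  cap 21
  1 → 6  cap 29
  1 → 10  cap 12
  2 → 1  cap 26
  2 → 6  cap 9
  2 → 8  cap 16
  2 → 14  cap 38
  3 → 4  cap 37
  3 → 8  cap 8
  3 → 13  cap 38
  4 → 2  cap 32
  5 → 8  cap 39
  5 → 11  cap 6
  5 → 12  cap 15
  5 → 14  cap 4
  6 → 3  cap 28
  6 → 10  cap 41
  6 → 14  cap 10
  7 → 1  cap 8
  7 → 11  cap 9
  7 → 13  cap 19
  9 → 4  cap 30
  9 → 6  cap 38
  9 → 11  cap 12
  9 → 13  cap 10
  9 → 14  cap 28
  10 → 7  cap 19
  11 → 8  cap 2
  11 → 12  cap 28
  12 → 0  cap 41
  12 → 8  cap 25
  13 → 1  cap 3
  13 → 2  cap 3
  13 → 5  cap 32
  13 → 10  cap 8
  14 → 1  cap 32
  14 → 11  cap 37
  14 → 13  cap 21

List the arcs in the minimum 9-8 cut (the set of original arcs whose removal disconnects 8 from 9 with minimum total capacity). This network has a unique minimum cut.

Min-cut arcs: {(2,8), (3,8), (11,8), (12,8), (13,5)} (total capacity 83)

augment #1: 9→11→8 push 2
augment #2: 9→4→2→8 push 16
augment #3: 9→6→3→8 push 8
augment #4: 9→11→12→8 push 10
augment #5: 9→13→5→8 push 10
augment #6: 9→14→11→12→8 push 15
augment #7: 9→14→13→5→8 push 13
augment #8: 9→6→3→13→5→8 push 9
max flow = 83; residual-reachable set from 9 gives S-side
cut edges (S→T): {(2,8), (3,8), (11,8), (12,8), (13,5)} total cap 83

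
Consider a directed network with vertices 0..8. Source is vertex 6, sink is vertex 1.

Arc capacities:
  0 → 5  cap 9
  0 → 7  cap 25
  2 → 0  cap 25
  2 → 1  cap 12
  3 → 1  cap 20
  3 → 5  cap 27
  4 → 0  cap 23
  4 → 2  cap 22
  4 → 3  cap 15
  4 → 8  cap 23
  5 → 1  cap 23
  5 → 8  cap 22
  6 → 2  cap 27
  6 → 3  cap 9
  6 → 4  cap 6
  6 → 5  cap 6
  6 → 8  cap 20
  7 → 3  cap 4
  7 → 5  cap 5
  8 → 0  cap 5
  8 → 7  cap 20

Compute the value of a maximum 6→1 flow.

Maximum flow value: 51

augment #1: 6→2→1 bottleneck 12, total now 12
augment #2: 6→3→1 bottleneck 9, total now 21
augment #3: 6→5→1 bottleneck 6, total now 27
augment #4: 6→4→3→1 bottleneck 6, total now 33
augment #5: 6→2→0→5→1 bottleneck 9, total now 42
augment #6: 6→8→7→3→1 bottleneck 4, total now 46
augment #7: 6→8→7→5→1 bottleneck 5, total now 51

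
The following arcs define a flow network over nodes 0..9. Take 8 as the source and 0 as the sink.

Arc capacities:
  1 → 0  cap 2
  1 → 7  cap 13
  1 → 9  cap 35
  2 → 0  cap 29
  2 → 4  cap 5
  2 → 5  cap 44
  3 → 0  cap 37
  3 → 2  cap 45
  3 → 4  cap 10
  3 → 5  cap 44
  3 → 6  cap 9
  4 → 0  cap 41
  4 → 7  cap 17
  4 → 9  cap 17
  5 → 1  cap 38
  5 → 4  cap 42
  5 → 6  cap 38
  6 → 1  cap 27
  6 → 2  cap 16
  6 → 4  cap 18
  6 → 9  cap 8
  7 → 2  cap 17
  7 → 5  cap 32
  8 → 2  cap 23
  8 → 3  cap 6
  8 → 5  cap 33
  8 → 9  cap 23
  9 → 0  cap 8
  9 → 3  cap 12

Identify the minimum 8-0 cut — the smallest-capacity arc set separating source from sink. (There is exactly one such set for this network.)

Min-cut arcs: {(8,2), (8,3), (8,5), (9,0), (9,3)} (total capacity 82)

augment #1: 8→2→0 push 23
augment #2: 8→3→0 push 6
augment #3: 8→9→0 push 8
augment #4: 8→5→1→0 push 2
augment #5: 8→5→4→0 push 31
augment #6: 8→9→3→0 push 12
max flow = 82; residual-reachable set from 8 gives S-side
cut edges (S→T): {(8,2), (8,3), (8,5), (9,0), (9,3)} total cap 82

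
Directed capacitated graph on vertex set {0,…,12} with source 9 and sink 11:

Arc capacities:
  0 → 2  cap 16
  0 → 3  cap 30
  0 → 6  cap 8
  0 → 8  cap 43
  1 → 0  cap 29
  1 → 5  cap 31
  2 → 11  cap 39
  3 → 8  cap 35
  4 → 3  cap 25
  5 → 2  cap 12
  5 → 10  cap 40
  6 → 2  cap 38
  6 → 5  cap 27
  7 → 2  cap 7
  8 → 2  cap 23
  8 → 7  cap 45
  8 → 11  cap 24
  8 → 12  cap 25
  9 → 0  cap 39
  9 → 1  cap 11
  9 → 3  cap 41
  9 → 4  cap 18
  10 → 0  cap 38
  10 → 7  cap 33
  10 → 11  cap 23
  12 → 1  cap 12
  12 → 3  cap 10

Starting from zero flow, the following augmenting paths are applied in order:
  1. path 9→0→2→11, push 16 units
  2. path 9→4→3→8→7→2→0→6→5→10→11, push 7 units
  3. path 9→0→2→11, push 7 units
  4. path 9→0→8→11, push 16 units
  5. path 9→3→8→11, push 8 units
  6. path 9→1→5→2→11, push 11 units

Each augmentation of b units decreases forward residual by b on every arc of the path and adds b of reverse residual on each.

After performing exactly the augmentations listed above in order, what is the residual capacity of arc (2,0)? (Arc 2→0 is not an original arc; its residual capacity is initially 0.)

after path 1 (9→0→2→11, push 16): res(2,0)=16
after path 2 (9→4→3→8→7→2→0→6→5→10→11, push 7): res(2,0)=9
after path 3 (9→0→2→11, push 7): res(2,0)=16
after path 4 (9→0→8→11, push 16): res(2,0)=16
after path 5 (9→3→8→11, push 8): res(2,0)=16
after path 6 (9→1→5→2→11, push 11): res(2,0)=16

Residual capacity of (2,0): 16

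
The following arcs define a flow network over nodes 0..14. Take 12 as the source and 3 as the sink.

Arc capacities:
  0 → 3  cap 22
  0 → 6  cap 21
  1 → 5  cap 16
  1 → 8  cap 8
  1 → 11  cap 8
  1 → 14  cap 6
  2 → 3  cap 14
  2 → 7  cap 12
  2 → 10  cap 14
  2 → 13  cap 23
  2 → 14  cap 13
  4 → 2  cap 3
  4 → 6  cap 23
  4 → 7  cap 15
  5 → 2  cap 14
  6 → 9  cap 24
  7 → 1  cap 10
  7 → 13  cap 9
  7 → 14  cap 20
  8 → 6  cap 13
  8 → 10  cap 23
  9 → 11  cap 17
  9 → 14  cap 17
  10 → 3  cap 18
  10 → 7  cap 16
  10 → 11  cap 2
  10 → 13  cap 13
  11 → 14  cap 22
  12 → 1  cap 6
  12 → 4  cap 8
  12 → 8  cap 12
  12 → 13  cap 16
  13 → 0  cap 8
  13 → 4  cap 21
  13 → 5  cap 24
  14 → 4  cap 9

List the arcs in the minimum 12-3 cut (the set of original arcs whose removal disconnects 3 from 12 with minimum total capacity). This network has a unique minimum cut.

augment #1: 12→4→2→3 push 3
augment #2: 12→8→10→3 push 12
augment #3: 12→13→0→3 push 8
augment #4: 12→1→5→2→3 push 6
augment #5: 12→13→5→2→3 push 5
augment #6: 12→13→5→2→10→3 push 3
augment #7: 12→4→7→1→8→10→3 push 3
max flow = 40; residual-reachable set from 12 gives S-side
cut edges (S→T): {(2,3), (10,3), (13,0)} total cap 40

Min-cut arcs: {(2,3), (10,3), (13,0)} (total capacity 40)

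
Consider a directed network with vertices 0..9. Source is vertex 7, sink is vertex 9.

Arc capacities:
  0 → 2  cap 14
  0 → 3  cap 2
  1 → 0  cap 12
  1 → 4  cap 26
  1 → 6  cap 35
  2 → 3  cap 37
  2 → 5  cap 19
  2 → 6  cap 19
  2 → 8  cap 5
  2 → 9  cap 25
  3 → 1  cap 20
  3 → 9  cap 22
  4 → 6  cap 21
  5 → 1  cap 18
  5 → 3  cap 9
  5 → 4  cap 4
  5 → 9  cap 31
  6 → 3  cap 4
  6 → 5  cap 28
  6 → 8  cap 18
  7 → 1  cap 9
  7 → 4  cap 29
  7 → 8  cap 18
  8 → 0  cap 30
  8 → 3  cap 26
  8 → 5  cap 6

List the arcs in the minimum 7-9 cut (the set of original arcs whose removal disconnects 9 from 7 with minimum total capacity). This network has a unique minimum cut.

Min-cut arcs: {(4,6), (7,1), (7,8)} (total capacity 48)

augment #1: 7→8→3→9 push 18
augment #2: 7→1→0→2→9 push 9
augment #3: 7→4→6→3→9 push 4
augment #4: 7→4→6→5→9 push 17
max flow = 48; residual-reachable set from 7 gives S-side
cut edges (S→T): {(4,6), (7,1), (7,8)} total cap 48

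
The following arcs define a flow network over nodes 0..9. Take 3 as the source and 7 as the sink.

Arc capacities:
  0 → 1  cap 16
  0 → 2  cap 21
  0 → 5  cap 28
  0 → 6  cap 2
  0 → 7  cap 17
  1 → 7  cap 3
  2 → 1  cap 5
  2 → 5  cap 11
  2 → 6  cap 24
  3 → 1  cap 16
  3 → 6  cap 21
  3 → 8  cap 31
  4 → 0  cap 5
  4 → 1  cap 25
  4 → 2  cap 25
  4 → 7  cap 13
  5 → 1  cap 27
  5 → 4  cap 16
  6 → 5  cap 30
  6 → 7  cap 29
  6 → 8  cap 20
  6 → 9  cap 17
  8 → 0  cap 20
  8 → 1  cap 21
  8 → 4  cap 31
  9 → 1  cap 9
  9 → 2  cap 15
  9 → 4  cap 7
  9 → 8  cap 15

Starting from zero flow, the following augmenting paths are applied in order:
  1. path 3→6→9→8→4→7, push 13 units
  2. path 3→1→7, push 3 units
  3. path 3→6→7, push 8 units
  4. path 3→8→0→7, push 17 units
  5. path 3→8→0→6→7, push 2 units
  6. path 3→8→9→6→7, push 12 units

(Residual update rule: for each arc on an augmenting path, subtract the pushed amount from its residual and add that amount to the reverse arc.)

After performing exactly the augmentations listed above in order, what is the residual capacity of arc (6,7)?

Residual capacity of (6,7): 7

after path 1 (3→6→9→8→4→7, push 13): res(6,7)=29
after path 2 (3→1→7, push 3): res(6,7)=29
after path 3 (3→6→7, push 8): res(6,7)=21
after path 4 (3→8→0→7, push 17): res(6,7)=21
after path 5 (3→8→0→6→7, push 2): res(6,7)=19
after path 6 (3→8→9→6→7, push 12): res(6,7)=7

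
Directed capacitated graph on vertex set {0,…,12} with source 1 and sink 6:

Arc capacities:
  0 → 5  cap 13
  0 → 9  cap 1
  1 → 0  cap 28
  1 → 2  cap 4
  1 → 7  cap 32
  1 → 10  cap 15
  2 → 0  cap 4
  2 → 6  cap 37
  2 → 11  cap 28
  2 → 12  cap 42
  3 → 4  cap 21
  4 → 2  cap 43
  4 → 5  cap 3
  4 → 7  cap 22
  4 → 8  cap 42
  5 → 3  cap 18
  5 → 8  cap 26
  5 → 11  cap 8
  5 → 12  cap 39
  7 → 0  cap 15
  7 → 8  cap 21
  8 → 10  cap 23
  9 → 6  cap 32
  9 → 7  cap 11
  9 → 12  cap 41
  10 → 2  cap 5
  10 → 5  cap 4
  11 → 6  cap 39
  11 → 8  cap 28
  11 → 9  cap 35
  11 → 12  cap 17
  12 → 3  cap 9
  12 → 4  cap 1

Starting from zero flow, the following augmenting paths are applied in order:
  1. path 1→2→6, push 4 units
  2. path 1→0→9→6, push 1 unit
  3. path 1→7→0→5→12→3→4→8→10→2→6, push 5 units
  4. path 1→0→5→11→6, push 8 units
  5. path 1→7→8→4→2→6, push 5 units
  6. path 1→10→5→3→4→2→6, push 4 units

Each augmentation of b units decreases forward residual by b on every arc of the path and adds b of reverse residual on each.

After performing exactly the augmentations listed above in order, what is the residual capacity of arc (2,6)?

Residual capacity of (2,6): 19

after path 1 (1→2→6, push 4): res(2,6)=33
after path 2 (1→0→9→6, push 1): res(2,6)=33
after path 3 (1→7→0→5→12→3→4→8→10→2→6, push 5): res(2,6)=28
after path 4 (1→0→5→11→6, push 8): res(2,6)=28
after path 5 (1→7→8→4→2→6, push 5): res(2,6)=23
after path 6 (1→10→5→3→4→2→6, push 4): res(2,6)=19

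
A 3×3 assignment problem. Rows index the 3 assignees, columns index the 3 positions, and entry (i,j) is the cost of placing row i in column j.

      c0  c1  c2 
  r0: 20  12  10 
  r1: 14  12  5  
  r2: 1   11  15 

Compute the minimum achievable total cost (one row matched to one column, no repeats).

Minimum assignment cost: 18

optimal assignment: row0→col1 (cost 12), row1→col2 (cost 5), row2→col0 (cost 1)
total = 12 + 5 + 1 = 18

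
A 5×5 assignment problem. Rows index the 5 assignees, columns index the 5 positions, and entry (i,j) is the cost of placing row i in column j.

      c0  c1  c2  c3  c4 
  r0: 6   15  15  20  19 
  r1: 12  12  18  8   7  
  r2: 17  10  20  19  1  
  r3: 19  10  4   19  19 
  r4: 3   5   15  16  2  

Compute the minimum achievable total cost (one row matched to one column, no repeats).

optimal assignment: row0→col0 (cost 6), row1→col3 (cost 8), row2→col4 (cost 1), row3→col2 (cost 4), row4→col1 (cost 5)
total = 6 + 8 + 1 + 4 + 5 = 24

Minimum assignment cost: 24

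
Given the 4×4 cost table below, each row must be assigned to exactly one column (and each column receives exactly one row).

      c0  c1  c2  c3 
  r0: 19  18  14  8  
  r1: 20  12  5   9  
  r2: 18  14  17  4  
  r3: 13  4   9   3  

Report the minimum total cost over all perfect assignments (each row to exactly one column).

Minimum assignment cost: 32

optimal assignment: row0→col0 (cost 19), row1→col2 (cost 5), row2→col3 (cost 4), row3→col1 (cost 4)
total = 19 + 5 + 4 + 4 = 32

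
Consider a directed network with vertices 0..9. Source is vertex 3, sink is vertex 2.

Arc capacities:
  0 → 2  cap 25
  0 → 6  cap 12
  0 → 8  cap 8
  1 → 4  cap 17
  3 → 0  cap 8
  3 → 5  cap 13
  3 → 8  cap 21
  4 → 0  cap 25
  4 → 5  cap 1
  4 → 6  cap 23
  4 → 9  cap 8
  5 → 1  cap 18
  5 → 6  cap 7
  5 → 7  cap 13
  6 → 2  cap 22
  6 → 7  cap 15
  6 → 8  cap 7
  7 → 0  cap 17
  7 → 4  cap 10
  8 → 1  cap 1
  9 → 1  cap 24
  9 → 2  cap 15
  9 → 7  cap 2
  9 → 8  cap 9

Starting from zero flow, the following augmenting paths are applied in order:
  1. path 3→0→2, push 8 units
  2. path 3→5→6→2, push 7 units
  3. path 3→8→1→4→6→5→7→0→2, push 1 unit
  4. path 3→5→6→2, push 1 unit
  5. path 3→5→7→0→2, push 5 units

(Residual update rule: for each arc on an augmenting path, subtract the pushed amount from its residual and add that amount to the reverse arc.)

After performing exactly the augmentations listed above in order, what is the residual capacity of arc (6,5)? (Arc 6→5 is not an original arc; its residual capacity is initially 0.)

Residual capacity of (6,5): 7

after path 1 (3→0→2, push 8): res(6,5)=0
after path 2 (3→5→6→2, push 7): res(6,5)=7
after path 3 (3→8→1→4→6→5→7→0→2, push 1): res(6,5)=6
after path 4 (3→5→6→2, push 1): res(6,5)=7
after path 5 (3→5→7→0→2, push 5): res(6,5)=7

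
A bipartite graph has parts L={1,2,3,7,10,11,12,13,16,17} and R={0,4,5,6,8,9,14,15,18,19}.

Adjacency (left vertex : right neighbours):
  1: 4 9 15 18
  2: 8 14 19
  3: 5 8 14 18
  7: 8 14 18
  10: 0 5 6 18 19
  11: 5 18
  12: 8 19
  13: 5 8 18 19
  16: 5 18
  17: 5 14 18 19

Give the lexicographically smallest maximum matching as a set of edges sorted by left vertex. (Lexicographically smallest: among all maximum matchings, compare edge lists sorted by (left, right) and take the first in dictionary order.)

|M| = 7 (so the lex-smallest maximum matching has 7 edges)
process left vertices in ascending order; for each, take the smallest-labelled available neighbour that still permits 7 edges overall, or leave it unmatched if none does
lex-smallest matching: {1-4, 2-8, 3-5, 7-14, 10-0, 11-18, 12-19}

Lex-smallest maximum matching: {(1,4), (2,8), (3,5), (7,14), (10,0), (11,18), (12,19)}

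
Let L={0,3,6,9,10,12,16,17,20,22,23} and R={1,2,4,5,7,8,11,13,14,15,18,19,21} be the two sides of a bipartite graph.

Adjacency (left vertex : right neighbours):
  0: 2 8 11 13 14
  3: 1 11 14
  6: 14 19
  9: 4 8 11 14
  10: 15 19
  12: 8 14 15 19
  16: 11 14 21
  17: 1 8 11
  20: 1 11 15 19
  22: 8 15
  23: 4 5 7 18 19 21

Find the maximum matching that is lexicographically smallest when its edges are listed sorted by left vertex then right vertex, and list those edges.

|M| = 10 (so the lex-smallest maximum matching has 10 edges)
process left vertices in ascending order; for each, take the smallest-labelled available neighbour that still permits 10 edges overall, or leave it unmatched if none does
lex-smallest matching: {0-2, 3-1, 6-14, 9-4, 10-15, 12-8, 16-21, 17-11, 20-19, 23-5}

Lex-smallest maximum matching: {(0,2), (3,1), (6,14), (9,4), (10,15), (12,8), (16,21), (17,11), (20,19), (23,5)}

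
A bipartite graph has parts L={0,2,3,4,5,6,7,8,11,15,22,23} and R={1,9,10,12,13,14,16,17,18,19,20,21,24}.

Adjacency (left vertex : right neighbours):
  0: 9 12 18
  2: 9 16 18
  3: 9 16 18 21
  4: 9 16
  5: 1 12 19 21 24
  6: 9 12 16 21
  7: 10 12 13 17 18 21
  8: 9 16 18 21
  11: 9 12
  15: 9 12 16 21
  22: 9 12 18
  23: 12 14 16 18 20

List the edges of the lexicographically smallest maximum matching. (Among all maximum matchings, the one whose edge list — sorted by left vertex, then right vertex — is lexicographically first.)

Lex-smallest maximum matching: {(0,9), (2,16), (3,18), (5,1), (6,12), (7,10), (8,21), (23,14)}

|M| = 8 (so the lex-smallest maximum matching has 8 edges)
process left vertices in ascending order; for each, take the smallest-labelled available neighbour that still permits 8 edges overall, or leave it unmatched if none does
lex-smallest matching: {0-9, 2-16, 3-18, 5-1, 6-12, 7-10, 8-21, 23-14}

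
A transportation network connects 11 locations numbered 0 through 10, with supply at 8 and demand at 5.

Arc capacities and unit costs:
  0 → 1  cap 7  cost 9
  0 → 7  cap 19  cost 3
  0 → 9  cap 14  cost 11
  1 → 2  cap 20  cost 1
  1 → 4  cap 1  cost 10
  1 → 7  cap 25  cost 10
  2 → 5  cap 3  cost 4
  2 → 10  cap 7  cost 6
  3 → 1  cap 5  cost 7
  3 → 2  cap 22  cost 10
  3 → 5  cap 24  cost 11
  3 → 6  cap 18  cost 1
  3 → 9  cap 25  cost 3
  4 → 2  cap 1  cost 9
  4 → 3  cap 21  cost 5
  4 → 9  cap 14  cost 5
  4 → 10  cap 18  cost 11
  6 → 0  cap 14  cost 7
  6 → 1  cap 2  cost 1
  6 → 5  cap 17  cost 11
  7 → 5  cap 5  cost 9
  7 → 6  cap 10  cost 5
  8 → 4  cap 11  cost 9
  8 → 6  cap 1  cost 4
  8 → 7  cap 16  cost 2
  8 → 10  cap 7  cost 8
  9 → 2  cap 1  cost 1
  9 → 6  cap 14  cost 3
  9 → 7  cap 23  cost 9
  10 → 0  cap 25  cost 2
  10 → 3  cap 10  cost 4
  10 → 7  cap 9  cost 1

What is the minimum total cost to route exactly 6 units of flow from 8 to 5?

shortest-cost path #1: 8→6→1→2→5 push 1 @ unit cost 10 (adds 10)
shortest-cost path #2: 8→7→5 push 5 @ unit cost 11 (adds 55)
total cost = 65

Minimum cost for 6 units: 65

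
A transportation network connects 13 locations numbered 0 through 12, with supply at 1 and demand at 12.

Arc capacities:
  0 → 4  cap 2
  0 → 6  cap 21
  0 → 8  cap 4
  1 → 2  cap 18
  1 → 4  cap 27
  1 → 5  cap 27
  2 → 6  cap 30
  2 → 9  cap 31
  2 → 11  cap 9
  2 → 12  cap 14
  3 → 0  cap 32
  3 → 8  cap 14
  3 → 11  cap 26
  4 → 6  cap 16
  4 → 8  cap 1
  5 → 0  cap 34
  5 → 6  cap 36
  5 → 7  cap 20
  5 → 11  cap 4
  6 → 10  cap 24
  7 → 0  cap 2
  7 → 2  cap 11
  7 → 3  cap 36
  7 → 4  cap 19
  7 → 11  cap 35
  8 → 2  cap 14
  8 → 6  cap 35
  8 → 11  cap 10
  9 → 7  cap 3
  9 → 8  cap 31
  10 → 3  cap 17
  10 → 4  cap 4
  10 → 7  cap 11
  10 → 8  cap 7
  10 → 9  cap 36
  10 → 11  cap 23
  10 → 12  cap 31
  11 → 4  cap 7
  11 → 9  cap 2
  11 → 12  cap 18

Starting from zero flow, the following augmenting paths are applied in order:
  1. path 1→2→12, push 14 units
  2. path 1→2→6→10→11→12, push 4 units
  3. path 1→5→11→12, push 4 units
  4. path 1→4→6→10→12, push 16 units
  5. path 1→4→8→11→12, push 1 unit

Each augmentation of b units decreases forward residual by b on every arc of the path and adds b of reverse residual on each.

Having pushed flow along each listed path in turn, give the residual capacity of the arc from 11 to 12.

Residual capacity of (11,12): 9

after path 1 (1→2→12, push 14): res(11,12)=18
after path 2 (1→2→6→10→11→12, push 4): res(11,12)=14
after path 3 (1→5→11→12, push 4): res(11,12)=10
after path 4 (1→4→6→10→12, push 16): res(11,12)=10
after path 5 (1→4→8→11→12, push 1): res(11,12)=9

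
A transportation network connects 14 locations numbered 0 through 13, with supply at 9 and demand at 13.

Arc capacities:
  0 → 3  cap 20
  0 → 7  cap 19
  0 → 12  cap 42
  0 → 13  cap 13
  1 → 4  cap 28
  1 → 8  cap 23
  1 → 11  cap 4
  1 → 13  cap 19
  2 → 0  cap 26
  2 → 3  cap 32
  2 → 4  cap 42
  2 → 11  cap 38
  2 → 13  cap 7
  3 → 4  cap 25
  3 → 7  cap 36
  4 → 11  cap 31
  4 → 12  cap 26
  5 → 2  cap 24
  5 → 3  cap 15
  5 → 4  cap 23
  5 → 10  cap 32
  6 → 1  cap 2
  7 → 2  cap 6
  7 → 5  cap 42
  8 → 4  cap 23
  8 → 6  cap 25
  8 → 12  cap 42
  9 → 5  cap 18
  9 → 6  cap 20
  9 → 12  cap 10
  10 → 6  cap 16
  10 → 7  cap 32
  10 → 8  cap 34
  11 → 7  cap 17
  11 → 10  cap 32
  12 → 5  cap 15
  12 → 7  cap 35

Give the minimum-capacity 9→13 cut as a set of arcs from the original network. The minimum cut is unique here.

Min-cut arcs: {(0,13), (2,13), (6,1)} (total capacity 22)

augment #1: 9→5→2→13 push 7
augment #2: 9→6→1→13 push 2
augment #3: 9→5→2→0→13 push 11
augment #4: 9→12→5→2→0→13 push 2
max flow = 22; residual-reachable set from 9 gives S-side
cut edges (S→T): {(0,13), (2,13), (6,1)} total cap 22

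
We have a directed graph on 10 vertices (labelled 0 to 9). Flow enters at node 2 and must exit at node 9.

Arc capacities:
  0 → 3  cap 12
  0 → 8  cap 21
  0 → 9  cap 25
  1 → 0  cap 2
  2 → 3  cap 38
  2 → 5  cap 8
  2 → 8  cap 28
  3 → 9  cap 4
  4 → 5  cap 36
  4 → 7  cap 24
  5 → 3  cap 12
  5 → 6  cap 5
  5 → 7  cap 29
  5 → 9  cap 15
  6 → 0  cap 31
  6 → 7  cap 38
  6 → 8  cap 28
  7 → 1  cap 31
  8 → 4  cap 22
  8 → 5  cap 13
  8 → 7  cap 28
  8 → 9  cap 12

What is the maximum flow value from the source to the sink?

Maximum flow value: 38

augment #1: 2→3→9 bottleneck 4, total now 4
augment #2: 2→5→9 bottleneck 8, total now 12
augment #3: 2→8→9 bottleneck 12, total now 24
augment #4: 2→8→5→9 bottleneck 7, total now 31
augment #5: 2→8→5→6→0→9 bottleneck 5, total now 36
augment #6: 2→8→7→1→0→9 bottleneck 2, total now 38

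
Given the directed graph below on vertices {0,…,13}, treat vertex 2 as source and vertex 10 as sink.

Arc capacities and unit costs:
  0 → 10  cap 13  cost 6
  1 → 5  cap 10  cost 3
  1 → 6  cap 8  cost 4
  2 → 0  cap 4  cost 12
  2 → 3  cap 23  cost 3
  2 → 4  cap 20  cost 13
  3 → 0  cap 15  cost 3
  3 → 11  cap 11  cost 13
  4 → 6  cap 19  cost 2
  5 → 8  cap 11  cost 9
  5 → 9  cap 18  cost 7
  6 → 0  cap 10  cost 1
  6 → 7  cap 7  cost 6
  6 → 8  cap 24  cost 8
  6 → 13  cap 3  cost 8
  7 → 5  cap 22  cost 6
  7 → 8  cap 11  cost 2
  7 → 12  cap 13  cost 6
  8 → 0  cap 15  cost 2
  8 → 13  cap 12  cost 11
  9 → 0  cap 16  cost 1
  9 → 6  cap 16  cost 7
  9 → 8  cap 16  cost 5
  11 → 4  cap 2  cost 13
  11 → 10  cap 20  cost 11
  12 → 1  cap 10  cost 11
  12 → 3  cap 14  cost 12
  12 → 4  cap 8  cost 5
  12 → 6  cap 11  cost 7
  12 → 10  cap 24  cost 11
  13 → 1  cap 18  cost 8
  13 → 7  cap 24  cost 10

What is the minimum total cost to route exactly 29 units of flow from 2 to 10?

shortest-cost path #1: 2→3→0→10 push 13 @ unit cost 12 (adds 156)
shortest-cost path #2: 2→3→11→10 push 10 @ unit cost 27 (adds 270)
shortest-cost path #3: 2→0→3→11→10 push 1 @ unit cost 33 (adds 33)
shortest-cost path #4: 2→4→6→7→12→10 push 5 @ unit cost 38 (adds 190)
total cost = 649

Minimum cost for 29 units: 649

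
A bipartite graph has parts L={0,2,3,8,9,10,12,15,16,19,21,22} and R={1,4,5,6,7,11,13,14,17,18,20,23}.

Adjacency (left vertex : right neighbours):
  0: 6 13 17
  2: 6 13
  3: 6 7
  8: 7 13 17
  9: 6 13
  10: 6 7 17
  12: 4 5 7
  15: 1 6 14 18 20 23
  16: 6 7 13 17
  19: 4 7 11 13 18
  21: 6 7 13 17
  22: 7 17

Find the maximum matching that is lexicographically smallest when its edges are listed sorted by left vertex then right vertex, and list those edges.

Lex-smallest maximum matching: {(0,6), (2,13), (3,7), (8,17), (12,4), (15,1), (19,11)}

|M| = 7 (so the lex-smallest maximum matching has 7 edges)
process left vertices in ascending order; for each, take the smallest-labelled available neighbour that still permits 7 edges overall, or leave it unmatched if none does
lex-smallest matching: {0-6, 2-13, 3-7, 8-17, 12-4, 15-1, 19-11}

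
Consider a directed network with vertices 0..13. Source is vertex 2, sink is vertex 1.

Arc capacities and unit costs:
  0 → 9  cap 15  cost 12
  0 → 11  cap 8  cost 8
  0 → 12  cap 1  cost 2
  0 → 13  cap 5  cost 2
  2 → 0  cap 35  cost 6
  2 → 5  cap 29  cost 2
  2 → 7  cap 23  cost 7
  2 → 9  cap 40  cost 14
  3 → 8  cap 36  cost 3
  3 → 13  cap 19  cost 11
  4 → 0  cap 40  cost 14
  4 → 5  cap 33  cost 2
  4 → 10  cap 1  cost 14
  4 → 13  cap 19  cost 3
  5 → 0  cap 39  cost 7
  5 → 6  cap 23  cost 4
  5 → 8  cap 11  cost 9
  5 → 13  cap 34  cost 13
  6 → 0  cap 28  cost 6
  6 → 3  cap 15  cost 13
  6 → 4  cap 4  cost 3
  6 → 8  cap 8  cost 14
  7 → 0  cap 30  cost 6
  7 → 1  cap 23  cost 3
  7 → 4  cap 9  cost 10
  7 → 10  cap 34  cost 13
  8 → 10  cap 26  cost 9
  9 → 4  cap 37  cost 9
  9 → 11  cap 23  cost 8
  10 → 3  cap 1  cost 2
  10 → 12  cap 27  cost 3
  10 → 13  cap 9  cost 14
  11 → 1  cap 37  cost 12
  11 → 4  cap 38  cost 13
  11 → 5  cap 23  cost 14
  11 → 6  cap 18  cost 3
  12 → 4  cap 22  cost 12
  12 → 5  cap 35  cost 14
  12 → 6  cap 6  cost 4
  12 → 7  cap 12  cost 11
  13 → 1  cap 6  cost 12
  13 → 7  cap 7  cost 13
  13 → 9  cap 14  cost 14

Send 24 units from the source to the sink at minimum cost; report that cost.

Minimum cost for 24 units: 250

shortest-cost path #1: 2→7→1 push 23 @ unit cost 10 (adds 230)
shortest-cost path #2: 2→0→13→1 push 1 @ unit cost 20 (adds 20)
total cost = 250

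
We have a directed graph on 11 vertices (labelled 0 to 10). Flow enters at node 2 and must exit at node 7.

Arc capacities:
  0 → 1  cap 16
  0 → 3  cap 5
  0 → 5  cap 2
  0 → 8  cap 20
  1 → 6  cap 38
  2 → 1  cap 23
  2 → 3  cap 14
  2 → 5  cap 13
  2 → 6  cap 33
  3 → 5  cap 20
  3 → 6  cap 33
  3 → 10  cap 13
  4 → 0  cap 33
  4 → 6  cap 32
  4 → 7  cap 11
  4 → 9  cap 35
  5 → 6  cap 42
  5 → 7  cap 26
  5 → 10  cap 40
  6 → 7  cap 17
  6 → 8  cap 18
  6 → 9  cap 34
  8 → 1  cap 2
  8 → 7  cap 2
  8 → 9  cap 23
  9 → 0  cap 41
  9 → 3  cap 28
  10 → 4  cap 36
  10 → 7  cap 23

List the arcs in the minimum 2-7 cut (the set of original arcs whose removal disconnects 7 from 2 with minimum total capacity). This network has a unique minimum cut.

Min-cut arcs: {(0,5), (2,5), (3,5), (3,10), (6,7), (8,7)} (total capacity 67)

augment #1: 2→5→7 push 13
augment #2: 2→6→7 push 17
augment #3: 2→3→5→7 push 13
augment #4: 2→3→10→7 push 1
augment #5: 2→6→8→7 push 2
augment #6: 2→6→9→3→10→7 push 12
augment #7: 2→6→9→0→5→10→7 push 2
augment #8: 2→1→6→9→3→5→10→7 push 7
max flow = 67; residual-reachable set from 2 gives S-side
cut edges (S→T): {(0,5), (2,5), (3,5), (3,10), (6,7), (8,7)} total cap 67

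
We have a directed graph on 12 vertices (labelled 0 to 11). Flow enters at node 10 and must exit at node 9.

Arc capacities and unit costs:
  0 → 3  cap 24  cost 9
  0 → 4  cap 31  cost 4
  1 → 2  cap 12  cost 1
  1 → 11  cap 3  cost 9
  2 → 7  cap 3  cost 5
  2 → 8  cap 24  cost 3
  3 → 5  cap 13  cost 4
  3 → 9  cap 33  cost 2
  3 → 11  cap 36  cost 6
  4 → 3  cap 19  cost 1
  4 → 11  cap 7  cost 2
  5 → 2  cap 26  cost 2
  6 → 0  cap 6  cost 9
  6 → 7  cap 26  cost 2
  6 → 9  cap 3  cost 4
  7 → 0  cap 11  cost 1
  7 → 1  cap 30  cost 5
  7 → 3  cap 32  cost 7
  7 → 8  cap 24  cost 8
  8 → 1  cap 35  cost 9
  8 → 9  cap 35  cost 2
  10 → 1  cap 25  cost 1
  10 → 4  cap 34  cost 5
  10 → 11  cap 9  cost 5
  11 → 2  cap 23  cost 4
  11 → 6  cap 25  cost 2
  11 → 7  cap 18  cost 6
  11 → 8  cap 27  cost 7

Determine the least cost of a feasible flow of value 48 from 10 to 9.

shortest-cost path #1: 10→1→2→8→9 push 12 @ unit cost 7 (adds 84)
shortest-cost path #2: 10→4→3→9 push 19 @ unit cost 8 (adds 152)
shortest-cost path #3: 10→11→6→9 push 3 @ unit cost 11 (adds 33)
shortest-cost path #4: 10→11→8→9 push 6 @ unit cost 14 (adds 84)
shortest-cost path #5: 10→4→11→8→9 push 7 @ unit cost 16 (adds 112)
shortest-cost path #6: 10→1→11→8→9 push 1 @ unit cost 19 (adds 19)
total cost = 484

Minimum cost for 48 units: 484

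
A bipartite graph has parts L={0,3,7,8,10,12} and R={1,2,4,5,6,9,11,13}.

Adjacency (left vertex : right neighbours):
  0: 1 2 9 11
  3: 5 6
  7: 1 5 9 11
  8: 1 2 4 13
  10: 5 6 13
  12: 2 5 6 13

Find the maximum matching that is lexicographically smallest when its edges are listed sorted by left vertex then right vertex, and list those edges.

|M| = 6 (so the lex-smallest maximum matching has 6 edges)
process left vertices in ascending order; for each, take the smallest-labelled available neighbour that still permits 6 edges overall, or leave it unmatched if none does
lex-smallest matching: {0-1, 3-5, 7-9, 8-2, 10-6, 12-13}

Lex-smallest maximum matching: {(0,1), (3,5), (7,9), (8,2), (10,6), (12,13)}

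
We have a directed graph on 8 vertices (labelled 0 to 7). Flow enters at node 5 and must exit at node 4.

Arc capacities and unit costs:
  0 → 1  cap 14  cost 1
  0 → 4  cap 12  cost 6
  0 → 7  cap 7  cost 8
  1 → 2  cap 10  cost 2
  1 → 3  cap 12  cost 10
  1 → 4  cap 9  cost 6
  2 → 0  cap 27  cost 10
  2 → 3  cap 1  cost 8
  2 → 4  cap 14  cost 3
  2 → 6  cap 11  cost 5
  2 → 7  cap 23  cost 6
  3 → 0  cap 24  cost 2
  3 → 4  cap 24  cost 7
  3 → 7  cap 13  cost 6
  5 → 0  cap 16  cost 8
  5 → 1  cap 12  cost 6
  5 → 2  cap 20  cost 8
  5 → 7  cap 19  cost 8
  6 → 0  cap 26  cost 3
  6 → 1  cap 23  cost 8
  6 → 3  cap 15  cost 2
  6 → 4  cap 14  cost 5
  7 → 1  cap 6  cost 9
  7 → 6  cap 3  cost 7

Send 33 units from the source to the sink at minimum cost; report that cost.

shortest-cost path #1: 5→2→4 push 14 @ unit cost 11 (adds 154)
shortest-cost path #2: 5→1→4 push 9 @ unit cost 12 (adds 108)
shortest-cost path #3: 5→0→4 push 10 @ unit cost 14 (adds 140)
total cost = 402

Minimum cost for 33 units: 402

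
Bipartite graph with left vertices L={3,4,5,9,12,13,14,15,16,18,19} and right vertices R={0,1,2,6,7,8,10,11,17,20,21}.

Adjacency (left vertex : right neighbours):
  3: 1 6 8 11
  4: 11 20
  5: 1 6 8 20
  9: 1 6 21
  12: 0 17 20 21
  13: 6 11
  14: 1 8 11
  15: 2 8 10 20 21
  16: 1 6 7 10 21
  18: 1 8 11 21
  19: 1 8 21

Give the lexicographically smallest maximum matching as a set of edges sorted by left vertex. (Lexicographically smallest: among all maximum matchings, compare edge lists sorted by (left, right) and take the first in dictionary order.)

Lex-smallest maximum matching: {(3,1), (4,11), (5,20), (9,6), (12,0), (14,8), (15,2), (16,7), (18,21)}

|M| = 9 (so the lex-smallest maximum matching has 9 edges)
process left vertices in ascending order; for each, take the smallest-labelled available neighbour that still permits 9 edges overall, or leave it unmatched if none does
lex-smallest matching: {3-1, 4-11, 5-20, 9-6, 12-0, 14-8, 15-2, 16-7, 18-21}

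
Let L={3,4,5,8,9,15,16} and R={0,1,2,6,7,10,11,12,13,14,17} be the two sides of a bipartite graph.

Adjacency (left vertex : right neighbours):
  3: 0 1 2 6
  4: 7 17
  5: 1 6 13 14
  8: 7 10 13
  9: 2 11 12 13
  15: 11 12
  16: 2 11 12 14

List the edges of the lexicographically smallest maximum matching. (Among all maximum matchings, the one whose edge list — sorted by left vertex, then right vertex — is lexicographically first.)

Lex-smallest maximum matching: {(3,0), (4,7), (5,1), (8,10), (9,2), (15,11), (16,12)}

|M| = 7 (so the lex-smallest maximum matching has 7 edges)
process left vertices in ascending order; for each, take the smallest-labelled available neighbour that still permits 7 edges overall, or leave it unmatched if none does
lex-smallest matching: {3-0, 4-7, 5-1, 8-10, 9-2, 15-11, 16-12}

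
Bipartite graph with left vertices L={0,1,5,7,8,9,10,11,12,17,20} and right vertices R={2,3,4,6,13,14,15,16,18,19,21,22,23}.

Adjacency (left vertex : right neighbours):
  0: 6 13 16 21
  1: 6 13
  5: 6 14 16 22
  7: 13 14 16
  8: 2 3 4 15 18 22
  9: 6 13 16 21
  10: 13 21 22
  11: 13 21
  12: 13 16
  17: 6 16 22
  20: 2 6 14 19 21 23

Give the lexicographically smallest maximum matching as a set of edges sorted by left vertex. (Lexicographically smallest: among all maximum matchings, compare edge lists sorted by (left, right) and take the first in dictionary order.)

Lex-smallest maximum matching: {(0,6), (1,13), (5,14), (7,16), (8,2), (9,21), (10,22), (20,19)}

|M| = 8 (so the lex-smallest maximum matching has 8 edges)
process left vertices in ascending order; for each, take the smallest-labelled available neighbour that still permits 8 edges overall, or leave it unmatched if none does
lex-smallest matching: {0-6, 1-13, 5-14, 7-16, 8-2, 9-21, 10-22, 20-19}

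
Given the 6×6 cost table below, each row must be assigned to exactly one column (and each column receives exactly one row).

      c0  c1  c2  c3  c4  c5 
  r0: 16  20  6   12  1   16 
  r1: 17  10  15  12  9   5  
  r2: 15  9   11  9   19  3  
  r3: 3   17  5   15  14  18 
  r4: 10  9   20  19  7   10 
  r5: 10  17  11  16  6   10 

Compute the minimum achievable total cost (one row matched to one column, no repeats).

Minimum assignment cost: 38

one of 2 optimal assignments: row0→col2 (cost 6), row1→col5 (cost 5), row2→col3 (cost 9), row3→col0 (cost 3), row4→col1 (cost 9), row5→col4 (cost 6)
total = 6 + 5 + 9 + 3 + 9 + 6 = 38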